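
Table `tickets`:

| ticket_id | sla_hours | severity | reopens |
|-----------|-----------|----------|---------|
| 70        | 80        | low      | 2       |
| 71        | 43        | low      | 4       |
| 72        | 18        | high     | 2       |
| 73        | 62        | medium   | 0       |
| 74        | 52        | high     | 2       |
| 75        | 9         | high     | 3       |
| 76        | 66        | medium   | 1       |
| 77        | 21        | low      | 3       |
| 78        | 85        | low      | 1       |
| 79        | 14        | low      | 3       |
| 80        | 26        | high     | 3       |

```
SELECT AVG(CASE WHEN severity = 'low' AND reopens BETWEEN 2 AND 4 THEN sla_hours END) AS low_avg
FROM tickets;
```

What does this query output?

39.5

ticket_id=70: ✓ → 80
ticket_id=71: ✓ → 43
ticket_id=72: ✗
ticket_id=73: ✗
ticket_id=74: ✗
ticket_id=75: ✗
ticket_id=76: ✗
ticket_id=77: ✓ → 21
ticket_id=78: ✗
ticket_id=79: ✓ → 14
ticket_id=80: ✗
low_avg = (80 + 43 + 21 + 14) / 4 = 39.5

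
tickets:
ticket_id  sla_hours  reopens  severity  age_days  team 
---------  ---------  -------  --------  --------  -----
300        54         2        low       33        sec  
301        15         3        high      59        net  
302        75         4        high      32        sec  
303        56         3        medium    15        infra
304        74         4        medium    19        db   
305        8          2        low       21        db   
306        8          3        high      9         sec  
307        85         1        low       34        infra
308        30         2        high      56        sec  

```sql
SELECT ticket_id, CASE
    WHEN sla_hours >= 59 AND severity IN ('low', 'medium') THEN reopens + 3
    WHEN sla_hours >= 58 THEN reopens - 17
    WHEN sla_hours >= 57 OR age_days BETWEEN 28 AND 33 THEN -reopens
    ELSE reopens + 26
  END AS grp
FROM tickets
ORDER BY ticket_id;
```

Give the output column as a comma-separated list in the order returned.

ticket_id=300: sla_hours >= 57 OR age_days BETWEEN 28 AND 33 → -2
ticket_id=301: ELSE → 29
ticket_id=302: sla_hours >= 58 → -13
ticket_id=303: ELSE → 29
ticket_id=304: sla_hours >= 59 AND severity IN ('low', 'medium') → 7
ticket_id=305: ELSE → 28
ticket_id=306: ELSE → 29
ticket_id=307: sla_hours >= 59 AND severity IN ('low', 'medium') → 4
ticket_id=308: ELSE → 28

-2, 29, -13, 29, 7, 28, 29, 4, 28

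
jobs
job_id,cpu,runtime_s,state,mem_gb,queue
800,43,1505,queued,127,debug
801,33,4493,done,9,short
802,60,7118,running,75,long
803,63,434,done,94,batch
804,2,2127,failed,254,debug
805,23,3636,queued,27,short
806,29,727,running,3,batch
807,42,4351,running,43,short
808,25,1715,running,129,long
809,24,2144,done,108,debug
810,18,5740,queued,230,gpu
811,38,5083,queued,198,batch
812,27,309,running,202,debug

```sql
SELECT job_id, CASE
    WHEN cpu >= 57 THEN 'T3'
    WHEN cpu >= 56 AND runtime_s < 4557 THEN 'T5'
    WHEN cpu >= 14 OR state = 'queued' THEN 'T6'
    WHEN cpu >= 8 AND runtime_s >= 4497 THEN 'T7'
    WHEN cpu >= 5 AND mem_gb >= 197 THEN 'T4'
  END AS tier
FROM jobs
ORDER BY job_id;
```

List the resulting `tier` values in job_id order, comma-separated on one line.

T6, T6, T3, T3, NULL, T6, T6, T6, T6, T6, T6, T6, T6

job_id=800: cpu >= 14 OR state = 'queued' → T6
job_id=801: cpu >= 14 OR state = 'queued' → T6
job_id=802: cpu >= 57 → T3
job_id=803: cpu >= 57 → T3
job_id=804: (no match → NULL) → NULL
job_id=805: cpu >= 14 OR state = 'queued' → T6
job_id=806: cpu >= 14 OR state = 'queued' → T6
job_id=807: cpu >= 14 OR state = 'queued' → T6
job_id=808: cpu >= 14 OR state = 'queued' → T6
job_id=809: cpu >= 14 OR state = 'queued' → T6
job_id=810: cpu >= 14 OR state = 'queued' → T6
job_id=811: cpu >= 14 OR state = 'queued' → T6
job_id=812: cpu >= 14 OR state = 'queued' → T6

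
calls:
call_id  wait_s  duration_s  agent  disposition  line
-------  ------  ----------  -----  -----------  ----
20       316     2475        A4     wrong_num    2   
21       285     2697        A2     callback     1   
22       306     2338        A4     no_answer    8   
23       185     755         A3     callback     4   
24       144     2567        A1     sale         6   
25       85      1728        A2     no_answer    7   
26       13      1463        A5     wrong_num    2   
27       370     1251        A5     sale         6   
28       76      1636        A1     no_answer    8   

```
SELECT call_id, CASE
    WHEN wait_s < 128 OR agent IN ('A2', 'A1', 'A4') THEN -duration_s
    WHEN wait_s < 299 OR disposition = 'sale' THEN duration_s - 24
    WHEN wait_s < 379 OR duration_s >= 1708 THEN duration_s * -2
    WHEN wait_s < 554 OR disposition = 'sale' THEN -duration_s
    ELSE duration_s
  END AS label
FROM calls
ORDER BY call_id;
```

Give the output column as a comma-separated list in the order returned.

call_id=20: wait_s < 128 OR agent IN ('A2', 'A1', 'A4') → -2475
call_id=21: wait_s < 128 OR agent IN ('A2', 'A1', 'A4') → -2697
call_id=22: wait_s < 128 OR agent IN ('A2', 'A1', 'A4') → -2338
call_id=23: wait_s < 299 OR disposition = 'sale' → 731
call_id=24: wait_s < 128 OR agent IN ('A2', 'A1', 'A4') → -2567
call_id=25: wait_s < 128 OR agent IN ('A2', 'A1', 'A4') → -1728
call_id=26: wait_s < 128 OR agent IN ('A2', 'A1', 'A4') → -1463
call_id=27: wait_s < 299 OR disposition = 'sale' → 1227
call_id=28: wait_s < 128 OR agent IN ('A2', 'A1', 'A4') → -1636

-2475, -2697, -2338, 731, -2567, -1728, -1463, 1227, -1636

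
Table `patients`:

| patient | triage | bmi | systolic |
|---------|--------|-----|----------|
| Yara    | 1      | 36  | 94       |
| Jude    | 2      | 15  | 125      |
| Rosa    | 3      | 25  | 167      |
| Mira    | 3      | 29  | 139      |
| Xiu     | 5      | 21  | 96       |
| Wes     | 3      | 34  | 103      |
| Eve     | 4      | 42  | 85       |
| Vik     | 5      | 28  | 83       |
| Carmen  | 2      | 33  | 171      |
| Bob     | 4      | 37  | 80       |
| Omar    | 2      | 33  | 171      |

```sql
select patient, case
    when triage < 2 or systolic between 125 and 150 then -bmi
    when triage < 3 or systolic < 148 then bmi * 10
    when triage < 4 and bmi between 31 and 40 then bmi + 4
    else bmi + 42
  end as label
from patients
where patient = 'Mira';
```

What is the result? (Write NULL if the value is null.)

patient = Mira: triage=3, bmi=29, systolic=139.
triage < 2 or systolic between 125 and 150 → true → -29

-29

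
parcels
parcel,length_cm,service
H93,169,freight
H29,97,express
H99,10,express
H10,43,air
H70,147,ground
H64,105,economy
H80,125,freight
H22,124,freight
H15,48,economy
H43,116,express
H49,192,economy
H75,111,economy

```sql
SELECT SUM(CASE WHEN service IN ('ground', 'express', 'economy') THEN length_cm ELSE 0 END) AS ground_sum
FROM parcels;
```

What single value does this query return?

826

parcel=H93: ✗
parcel=H29: ✓ → 97
parcel=H99: ✓ → 10
parcel=H10: ✗
parcel=H70: ✓ → 147
parcel=H64: ✓ → 105
parcel=H80: ✗
parcel=H22: ✗
parcel=H15: ✓ → 48
parcel=H43: ✓ → 116
parcel=H49: ✓ → 192
parcel=H75: ✓ → 111
ground_sum = 97 + 10 + 147 + 105 + 48 + 116 + 192 + 111 = 826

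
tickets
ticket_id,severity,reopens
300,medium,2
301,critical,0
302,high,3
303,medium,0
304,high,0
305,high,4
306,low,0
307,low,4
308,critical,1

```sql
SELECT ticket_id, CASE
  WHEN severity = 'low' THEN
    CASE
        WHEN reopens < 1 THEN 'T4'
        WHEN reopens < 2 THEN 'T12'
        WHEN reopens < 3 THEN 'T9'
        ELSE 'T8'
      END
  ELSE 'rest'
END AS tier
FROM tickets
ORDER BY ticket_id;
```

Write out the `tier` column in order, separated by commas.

ticket_id=300: severity='medium' → outer ELSE → rest
ticket_id=301: severity='critical' → outer ELSE → rest
ticket_id=302: severity='high' → outer ELSE → rest
ticket_id=303: severity='medium' → outer ELSE → rest
ticket_id=304: severity='high' → outer ELSE → rest
ticket_id=305: severity='high' → outer ELSE → rest
ticket_id=306: severity='low' → inner[reopens < 1] → T4
ticket_id=307: severity='low' → inner[ELSE] → T8
ticket_id=308: severity='critical' → outer ELSE → rest

rest, rest, rest, rest, rest, rest, T4, T8, rest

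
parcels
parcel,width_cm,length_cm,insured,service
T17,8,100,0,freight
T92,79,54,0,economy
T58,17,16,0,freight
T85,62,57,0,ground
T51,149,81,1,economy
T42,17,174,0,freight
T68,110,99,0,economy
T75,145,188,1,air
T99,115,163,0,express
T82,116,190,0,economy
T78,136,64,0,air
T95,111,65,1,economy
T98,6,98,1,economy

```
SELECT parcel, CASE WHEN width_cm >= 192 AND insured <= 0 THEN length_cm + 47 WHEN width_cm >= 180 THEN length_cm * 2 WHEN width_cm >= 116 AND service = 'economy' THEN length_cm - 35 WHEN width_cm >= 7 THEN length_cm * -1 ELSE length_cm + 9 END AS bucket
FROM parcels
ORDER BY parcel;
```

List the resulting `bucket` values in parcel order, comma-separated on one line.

parcel=T17: width_cm >= 7 → -100
parcel=T42: width_cm >= 7 → -174
parcel=T51: width_cm >= 116 AND service = 'economy' → 46
parcel=T58: width_cm >= 7 → -16
parcel=T68: width_cm >= 7 → -99
parcel=T75: width_cm >= 7 → -188
parcel=T78: width_cm >= 7 → -64
parcel=T82: width_cm >= 116 AND service = 'economy' → 155
parcel=T85: width_cm >= 7 → -57
parcel=T92: width_cm >= 7 → -54
parcel=T95: width_cm >= 7 → -65
parcel=T98: ELSE → 107
parcel=T99: width_cm >= 7 → -163

-100, -174, 46, -16, -99, -188, -64, 155, -57, -54, -65, 107, -163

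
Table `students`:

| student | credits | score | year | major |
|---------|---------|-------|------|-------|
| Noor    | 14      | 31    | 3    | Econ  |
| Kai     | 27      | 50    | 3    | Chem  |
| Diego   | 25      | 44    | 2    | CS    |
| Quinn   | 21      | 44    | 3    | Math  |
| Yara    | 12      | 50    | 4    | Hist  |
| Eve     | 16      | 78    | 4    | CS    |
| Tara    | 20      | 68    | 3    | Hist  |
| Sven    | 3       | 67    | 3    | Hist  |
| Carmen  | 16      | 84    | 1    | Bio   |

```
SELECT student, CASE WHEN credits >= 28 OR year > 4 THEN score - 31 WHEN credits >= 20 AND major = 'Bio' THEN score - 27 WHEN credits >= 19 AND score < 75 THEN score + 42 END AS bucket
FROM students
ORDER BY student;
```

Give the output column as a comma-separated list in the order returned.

student=Carmen: (no match → NULL) → NULL
student=Diego: credits >= 19 AND score < 75 → 86
student=Eve: (no match → NULL) → NULL
student=Kai: credits >= 19 AND score < 75 → 92
student=Noor: (no match → NULL) → NULL
student=Quinn: credits >= 19 AND score < 75 → 86
student=Sven: (no match → NULL) → NULL
student=Tara: credits >= 19 AND score < 75 → 110
student=Yara: (no match → NULL) → NULL

NULL, 86, NULL, 92, NULL, 86, NULL, 110, NULL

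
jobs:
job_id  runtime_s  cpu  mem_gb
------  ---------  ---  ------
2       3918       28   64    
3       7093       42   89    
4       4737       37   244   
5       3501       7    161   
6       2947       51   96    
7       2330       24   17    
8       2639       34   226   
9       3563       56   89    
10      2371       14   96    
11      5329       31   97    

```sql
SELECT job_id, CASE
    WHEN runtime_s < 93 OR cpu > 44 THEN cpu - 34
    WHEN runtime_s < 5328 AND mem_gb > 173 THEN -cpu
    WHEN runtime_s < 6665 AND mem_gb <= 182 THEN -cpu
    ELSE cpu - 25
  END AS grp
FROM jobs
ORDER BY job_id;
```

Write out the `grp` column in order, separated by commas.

job_id=2: runtime_s < 6665 AND mem_gb <= 182 → -28
job_id=3: ELSE → 17
job_id=4: runtime_s < 5328 AND mem_gb > 173 → -37
job_id=5: runtime_s < 6665 AND mem_gb <= 182 → -7
job_id=6: runtime_s < 93 OR cpu > 44 → 17
job_id=7: runtime_s < 6665 AND mem_gb <= 182 → -24
job_id=8: runtime_s < 5328 AND mem_gb > 173 → -34
job_id=9: runtime_s < 93 OR cpu > 44 → 22
job_id=10: runtime_s < 6665 AND mem_gb <= 182 → -14
job_id=11: runtime_s < 6665 AND mem_gb <= 182 → -31

-28, 17, -37, -7, 17, -24, -34, 22, -14, -31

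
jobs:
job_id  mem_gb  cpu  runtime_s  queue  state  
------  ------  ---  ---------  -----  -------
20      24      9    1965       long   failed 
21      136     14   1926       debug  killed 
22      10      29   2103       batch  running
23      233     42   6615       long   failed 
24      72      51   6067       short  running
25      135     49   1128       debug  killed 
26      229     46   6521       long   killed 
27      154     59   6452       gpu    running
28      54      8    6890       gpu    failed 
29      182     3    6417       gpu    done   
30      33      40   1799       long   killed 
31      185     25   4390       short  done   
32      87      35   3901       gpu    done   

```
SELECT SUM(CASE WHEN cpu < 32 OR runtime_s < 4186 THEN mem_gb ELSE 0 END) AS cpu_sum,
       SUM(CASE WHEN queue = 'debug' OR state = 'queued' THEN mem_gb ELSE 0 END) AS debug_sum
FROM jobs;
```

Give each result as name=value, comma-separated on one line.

[cpu_sum: cpu < 32 OR runtime_s < 4186]
job_id=20: ✓ → 24
job_id=21: ✓ → 136
job_id=22: ✓ → 10
job_id=23: ✗
job_id=24: ✗
job_id=25: ✓ → 135
job_id=26: ✗
job_id=27: ✗
job_id=28: ✓ → 54
job_id=29: ✓ → 182
job_id=30: ✓ → 33
job_id=31: ✓ → 185
job_id=32: ✓ → 87
cpu_sum = 24 + 136 + 10 + 135 + 54 + 182 + 33 + 185 + 87 = 846
—
[debug_sum: queue = 'debug' OR state = 'queued']
job_id=20: ✗
job_id=21: ✓ → 136
job_id=22: ✗
job_id=23: ✗
job_id=24: ✗
job_id=25: ✓ → 135
job_id=26: ✗
job_id=27: ✗
job_id=28: ✗
job_id=29: ✗
job_id=30: ✗
job_id=31: ✗
job_id=32: ✗
debug_sum = 136 + 135 = 271

cpu_sum=846, debug_sum=271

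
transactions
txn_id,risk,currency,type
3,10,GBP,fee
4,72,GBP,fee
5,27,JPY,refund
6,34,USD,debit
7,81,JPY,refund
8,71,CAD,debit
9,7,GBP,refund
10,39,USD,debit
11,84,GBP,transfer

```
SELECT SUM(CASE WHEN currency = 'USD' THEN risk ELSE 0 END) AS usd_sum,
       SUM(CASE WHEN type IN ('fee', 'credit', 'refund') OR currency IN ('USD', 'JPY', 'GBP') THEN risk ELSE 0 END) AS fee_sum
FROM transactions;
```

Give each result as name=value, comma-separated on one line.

usd_sum=73, fee_sum=354

[usd_sum: currency = 'USD']
txn_id=3: ✗
txn_id=4: ✗
txn_id=5: ✗
txn_id=6: ✓ → 34
txn_id=7: ✗
txn_id=8: ✗
txn_id=9: ✗
txn_id=10: ✓ → 39
txn_id=11: ✗
usd_sum = 34 + 39 = 73
—
[fee_sum: type IN ('fee', 'credit', 'refund') OR currency IN ('USD', 'JPY', 'GBP')]
txn_id=3: ✓ → 10
txn_id=4: ✓ → 72
txn_id=5: ✓ → 27
txn_id=6: ✓ → 34
txn_id=7: ✓ → 81
txn_id=8: ✗
txn_id=9: ✓ → 7
txn_id=10: ✓ → 39
txn_id=11: ✓ → 84
fee_sum = 10 + 72 + 27 + 34 + 81 + 7 + 39 + 84 = 354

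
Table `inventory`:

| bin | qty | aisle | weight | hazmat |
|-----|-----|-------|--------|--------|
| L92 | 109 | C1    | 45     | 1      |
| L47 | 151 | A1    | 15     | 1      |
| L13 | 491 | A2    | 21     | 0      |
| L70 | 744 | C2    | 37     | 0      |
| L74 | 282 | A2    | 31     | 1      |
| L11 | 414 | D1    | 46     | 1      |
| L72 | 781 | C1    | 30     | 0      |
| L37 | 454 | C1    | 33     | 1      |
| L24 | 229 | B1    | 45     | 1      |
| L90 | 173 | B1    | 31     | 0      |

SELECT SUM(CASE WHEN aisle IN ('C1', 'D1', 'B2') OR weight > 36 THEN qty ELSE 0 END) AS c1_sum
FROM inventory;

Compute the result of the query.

2731

bin=L92: ✓ → 109
bin=L47: ✗
bin=L13: ✗
bin=L70: ✓ → 744
bin=L74: ✗
bin=L11: ✓ → 414
bin=L72: ✓ → 781
bin=L37: ✓ → 454
bin=L24: ✓ → 229
bin=L90: ✗
c1_sum = 109 + 744 + 414 + 781 + 454 + 229 = 2731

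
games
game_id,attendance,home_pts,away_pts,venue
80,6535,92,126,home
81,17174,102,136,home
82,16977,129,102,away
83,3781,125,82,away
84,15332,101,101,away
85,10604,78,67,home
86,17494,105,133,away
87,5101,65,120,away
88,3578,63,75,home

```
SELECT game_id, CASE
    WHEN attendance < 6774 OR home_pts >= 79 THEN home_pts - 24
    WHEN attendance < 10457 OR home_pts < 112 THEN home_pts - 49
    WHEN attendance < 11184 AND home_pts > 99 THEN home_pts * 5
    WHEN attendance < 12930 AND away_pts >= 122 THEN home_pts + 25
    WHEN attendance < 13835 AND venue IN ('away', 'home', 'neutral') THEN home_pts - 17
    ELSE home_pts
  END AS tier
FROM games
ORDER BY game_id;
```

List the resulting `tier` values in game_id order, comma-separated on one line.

game_id=80: attendance < 6774 OR home_pts >= 79 → 68
game_id=81: attendance < 6774 OR home_pts >= 79 → 78
game_id=82: attendance < 6774 OR home_pts >= 79 → 105
game_id=83: attendance < 6774 OR home_pts >= 79 → 101
game_id=84: attendance < 6774 OR home_pts >= 79 → 77
game_id=85: attendance < 10457 OR home_pts < 112 → 29
game_id=86: attendance < 6774 OR home_pts >= 79 → 81
game_id=87: attendance < 6774 OR home_pts >= 79 → 41
game_id=88: attendance < 6774 OR home_pts >= 79 → 39

68, 78, 105, 101, 77, 29, 81, 41, 39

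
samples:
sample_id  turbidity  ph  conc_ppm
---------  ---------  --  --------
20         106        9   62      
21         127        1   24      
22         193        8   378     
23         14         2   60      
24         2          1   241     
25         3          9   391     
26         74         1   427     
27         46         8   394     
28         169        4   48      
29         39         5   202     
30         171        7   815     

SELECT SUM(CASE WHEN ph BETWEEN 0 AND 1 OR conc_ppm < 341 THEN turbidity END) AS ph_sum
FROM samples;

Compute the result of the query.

sample_id=20: ✓ → 106
sample_id=21: ✓ → 127
sample_id=22: ✗
sample_id=23: ✓ → 14
sample_id=24: ✓ → 2
sample_id=25: ✗
sample_id=26: ✓ → 74
sample_id=27: ✗
sample_id=28: ✓ → 169
sample_id=29: ✓ → 39
sample_id=30: ✗
ph_sum = 106 + 127 + 14 + 2 + 74 + 169 + 39 = 531

531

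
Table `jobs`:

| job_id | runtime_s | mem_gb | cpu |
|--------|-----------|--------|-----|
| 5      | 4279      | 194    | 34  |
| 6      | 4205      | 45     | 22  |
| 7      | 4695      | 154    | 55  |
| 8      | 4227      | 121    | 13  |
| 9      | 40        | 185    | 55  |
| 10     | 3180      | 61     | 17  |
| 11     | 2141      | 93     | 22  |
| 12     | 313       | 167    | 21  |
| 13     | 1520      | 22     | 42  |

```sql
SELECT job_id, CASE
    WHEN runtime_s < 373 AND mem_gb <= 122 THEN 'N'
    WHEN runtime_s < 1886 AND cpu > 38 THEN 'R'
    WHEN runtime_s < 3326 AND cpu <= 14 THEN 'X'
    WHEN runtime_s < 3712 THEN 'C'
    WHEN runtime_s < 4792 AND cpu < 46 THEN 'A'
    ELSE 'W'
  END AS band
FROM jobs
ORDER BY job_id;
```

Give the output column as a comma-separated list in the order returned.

job_id=5: runtime_s < 4792 AND cpu < 46 → A
job_id=6: runtime_s < 4792 AND cpu < 46 → A
job_id=7: ELSE → W
job_id=8: runtime_s < 4792 AND cpu < 46 → A
job_id=9: runtime_s < 1886 AND cpu > 38 → R
job_id=10: runtime_s < 3712 → C
job_id=11: runtime_s < 3712 → C
job_id=12: runtime_s < 3712 → C
job_id=13: runtime_s < 1886 AND cpu > 38 → R

A, A, W, A, R, C, C, C, R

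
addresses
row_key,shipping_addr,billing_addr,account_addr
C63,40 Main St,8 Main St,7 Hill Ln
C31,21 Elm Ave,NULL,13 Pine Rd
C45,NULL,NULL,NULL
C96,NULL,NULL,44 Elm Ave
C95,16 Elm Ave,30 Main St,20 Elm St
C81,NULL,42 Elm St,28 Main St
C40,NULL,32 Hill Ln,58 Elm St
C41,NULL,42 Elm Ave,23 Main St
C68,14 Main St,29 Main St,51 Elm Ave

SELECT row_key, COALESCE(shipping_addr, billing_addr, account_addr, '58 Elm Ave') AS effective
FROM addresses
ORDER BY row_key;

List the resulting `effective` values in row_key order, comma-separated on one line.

row_key=C31: shipping_addr=21 Elm Ave → 21 Elm Ave
row_key=C40: shipping_addr=NULL, billing_addr=32 Hill Ln → 32 Hill Ln
row_key=C41: shipping_addr=NULL, billing_addr=42 Elm Ave → 42 Elm Ave
row_key=C45: shipping_addr=NULL, billing_addr=NULL, account_addr=NULL, → literal 58 Elm Ave → 58 Elm Ave
row_key=C63: shipping_addr=40 Main St → 40 Main St
row_key=C68: shipping_addr=14 Main St → 14 Main St
row_key=C81: shipping_addr=NULL, billing_addr=42 Elm St → 42 Elm St
row_key=C95: shipping_addr=16 Elm Ave → 16 Elm Ave
row_key=C96: shipping_addr=NULL, billing_addr=NULL, account_addr=44 Elm Ave → 44 Elm Ave

21 Elm Ave, 32 Hill Ln, 42 Elm Ave, 58 Elm Ave, 40 Main St, 14 Main St, 42 Elm St, 16 Elm Ave, 44 Elm Ave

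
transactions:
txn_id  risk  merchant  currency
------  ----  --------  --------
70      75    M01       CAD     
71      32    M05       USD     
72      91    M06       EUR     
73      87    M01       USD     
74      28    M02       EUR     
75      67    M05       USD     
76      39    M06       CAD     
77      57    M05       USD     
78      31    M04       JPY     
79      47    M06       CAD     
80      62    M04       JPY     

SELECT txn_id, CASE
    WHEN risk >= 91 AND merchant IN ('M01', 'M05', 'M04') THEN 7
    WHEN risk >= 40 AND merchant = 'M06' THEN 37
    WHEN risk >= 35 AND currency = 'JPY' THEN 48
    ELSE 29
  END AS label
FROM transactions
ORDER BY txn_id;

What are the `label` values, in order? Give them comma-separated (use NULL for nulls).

29, 29, 37, 29, 29, 29, 29, 29, 29, 37, 48

txn_id=70: ELSE → 29
txn_id=71: ELSE → 29
txn_id=72: risk >= 40 AND merchant = 'M06' → 37
txn_id=73: ELSE → 29
txn_id=74: ELSE → 29
txn_id=75: ELSE → 29
txn_id=76: ELSE → 29
txn_id=77: ELSE → 29
txn_id=78: ELSE → 29
txn_id=79: risk >= 40 AND merchant = 'M06' → 37
txn_id=80: risk >= 35 AND currency = 'JPY' → 48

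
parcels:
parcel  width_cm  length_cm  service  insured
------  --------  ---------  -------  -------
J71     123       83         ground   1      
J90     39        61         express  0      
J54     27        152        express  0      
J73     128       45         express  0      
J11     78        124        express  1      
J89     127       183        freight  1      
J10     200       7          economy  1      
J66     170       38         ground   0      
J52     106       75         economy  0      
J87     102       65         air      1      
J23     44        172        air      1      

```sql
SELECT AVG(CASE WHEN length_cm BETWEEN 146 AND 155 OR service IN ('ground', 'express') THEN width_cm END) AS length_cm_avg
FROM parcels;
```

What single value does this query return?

parcel=J71: ✓ → 123
parcel=J90: ✓ → 39
parcel=J54: ✓ → 27
parcel=J73: ✓ → 128
parcel=J11: ✓ → 78
parcel=J89: ✗
parcel=J10: ✗
parcel=J66: ✓ → 170
parcel=J52: ✗
parcel=J87: ✗
parcel=J23: ✗
length_cm_avg = (123 + 39 + 27 + 128 + 78 + 170) / 6 = 94.1666666667

94.1666666667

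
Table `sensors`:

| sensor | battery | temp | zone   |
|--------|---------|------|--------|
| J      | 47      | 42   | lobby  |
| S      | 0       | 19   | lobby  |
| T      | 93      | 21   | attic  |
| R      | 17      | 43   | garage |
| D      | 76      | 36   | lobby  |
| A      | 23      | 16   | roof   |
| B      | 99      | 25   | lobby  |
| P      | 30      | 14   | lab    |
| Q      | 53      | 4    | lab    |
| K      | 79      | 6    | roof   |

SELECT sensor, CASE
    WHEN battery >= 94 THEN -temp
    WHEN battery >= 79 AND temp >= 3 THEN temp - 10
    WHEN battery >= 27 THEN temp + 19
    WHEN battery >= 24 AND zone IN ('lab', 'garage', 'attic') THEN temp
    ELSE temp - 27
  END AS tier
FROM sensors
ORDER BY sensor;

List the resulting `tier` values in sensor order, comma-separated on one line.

-11, -25, 55, 61, -4, 33, 23, 16, -8, 11

sensor=A: ELSE → -11
sensor=B: battery >= 94 → -25
sensor=D: battery >= 27 → 55
sensor=J: battery >= 27 → 61
sensor=K: battery >= 79 AND temp >= 3 → -4
sensor=P: battery >= 27 → 33
sensor=Q: battery >= 27 → 23
sensor=R: ELSE → 16
sensor=S: ELSE → -8
sensor=T: battery >= 79 AND temp >= 3 → 11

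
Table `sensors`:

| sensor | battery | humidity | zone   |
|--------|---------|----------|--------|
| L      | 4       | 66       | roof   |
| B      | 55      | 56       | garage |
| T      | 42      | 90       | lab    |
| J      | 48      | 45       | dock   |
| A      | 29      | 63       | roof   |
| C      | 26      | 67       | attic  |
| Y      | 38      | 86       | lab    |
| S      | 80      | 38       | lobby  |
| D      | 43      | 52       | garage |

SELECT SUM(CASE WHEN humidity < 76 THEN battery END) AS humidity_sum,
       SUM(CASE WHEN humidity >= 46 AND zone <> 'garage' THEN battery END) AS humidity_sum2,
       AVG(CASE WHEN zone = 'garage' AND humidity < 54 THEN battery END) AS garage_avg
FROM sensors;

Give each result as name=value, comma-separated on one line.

[humidity_sum: humidity < 76]
sensor=L: ✓ → 4
sensor=B: ✓ → 55
sensor=T: ✗
sensor=J: ✓ → 48
sensor=A: ✓ → 29
sensor=C: ✓ → 26
sensor=Y: ✗
sensor=S: ✓ → 80
sensor=D: ✓ → 43
humidity_sum = 4 + 55 + 48 + 29 + 26 + 80 + 43 = 285
—
[humidity_sum2: humidity >= 46 AND zone <> 'garage']
sensor=L: ✓ → 4
sensor=B: ✗
sensor=T: ✓ → 42
sensor=J: ✗
sensor=A: ✓ → 29
sensor=C: ✓ → 26
sensor=Y: ✓ → 38
sensor=S: ✗
sensor=D: ✗
humidity_sum2 = 4 + 42 + 29 + 26 + 38 = 139
—
[garage_avg: zone = 'garage' AND humidity < 54]
sensor=L: ✗
sensor=B: ✗
sensor=T: ✗
sensor=J: ✗
sensor=A: ✗
sensor=C: ✗
sensor=Y: ✗
sensor=S: ✗
sensor=D: ✓ → 43
garage_avg = 43

humidity_sum=285, humidity_sum2=139, garage_avg=43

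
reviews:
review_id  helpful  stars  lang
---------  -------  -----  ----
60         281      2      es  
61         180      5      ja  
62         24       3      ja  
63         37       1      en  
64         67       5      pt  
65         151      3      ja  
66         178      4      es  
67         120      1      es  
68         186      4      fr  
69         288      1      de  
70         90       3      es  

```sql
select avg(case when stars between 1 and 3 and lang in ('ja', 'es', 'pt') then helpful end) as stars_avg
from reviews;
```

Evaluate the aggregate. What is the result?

133.2

review_id=60: ✓ → 281
review_id=61: ✗
review_id=62: ✓ → 24
review_id=63: ✗
review_id=64: ✗
review_id=65: ✓ → 151
review_id=66: ✗
review_id=67: ✓ → 120
review_id=68: ✗
review_id=69: ✗
review_id=70: ✓ → 90
stars_avg = (281 + 24 + 151 + 120 + 90) / 5 = 133.2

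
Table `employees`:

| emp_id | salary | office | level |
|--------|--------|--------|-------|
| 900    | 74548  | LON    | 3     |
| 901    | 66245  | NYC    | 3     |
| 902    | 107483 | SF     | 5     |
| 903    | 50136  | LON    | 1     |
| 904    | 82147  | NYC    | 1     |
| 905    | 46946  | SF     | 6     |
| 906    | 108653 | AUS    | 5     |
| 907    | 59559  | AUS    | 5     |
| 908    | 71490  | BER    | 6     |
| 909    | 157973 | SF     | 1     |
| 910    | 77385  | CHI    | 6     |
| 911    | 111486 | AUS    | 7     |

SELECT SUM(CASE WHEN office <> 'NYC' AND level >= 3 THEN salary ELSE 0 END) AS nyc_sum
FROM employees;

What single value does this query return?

657550

emp_id=900: ✓ → 74548
emp_id=901: ✗
emp_id=902: ✓ → 107483
emp_id=903: ✗
emp_id=904: ✗
emp_id=905: ✓ → 46946
emp_id=906: ✓ → 108653
emp_id=907: ✓ → 59559
emp_id=908: ✓ → 71490
emp_id=909: ✗
emp_id=910: ✓ → 77385
emp_id=911: ✓ → 111486
nyc_sum = 74548 + 107483 + 46946 + 108653 + 59559 + 71490 + 77385 + 111486 = 657550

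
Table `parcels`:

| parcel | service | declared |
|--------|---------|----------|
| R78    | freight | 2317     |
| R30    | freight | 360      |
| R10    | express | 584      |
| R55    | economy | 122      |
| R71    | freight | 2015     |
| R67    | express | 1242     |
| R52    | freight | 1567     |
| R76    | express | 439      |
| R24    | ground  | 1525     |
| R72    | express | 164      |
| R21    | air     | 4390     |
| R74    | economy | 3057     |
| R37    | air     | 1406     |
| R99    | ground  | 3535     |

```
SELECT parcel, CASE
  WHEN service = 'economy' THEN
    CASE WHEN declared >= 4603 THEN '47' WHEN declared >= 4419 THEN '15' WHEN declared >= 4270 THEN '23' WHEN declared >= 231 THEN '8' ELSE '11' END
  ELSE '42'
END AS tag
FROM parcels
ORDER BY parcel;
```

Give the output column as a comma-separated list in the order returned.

parcel=R10: service='express' → outer ELSE → 42
parcel=R21: service='air' → outer ELSE → 42
parcel=R24: service='ground' → outer ELSE → 42
parcel=R30: service='freight' → outer ELSE → 42
parcel=R37: service='air' → outer ELSE → 42
parcel=R52: service='freight' → outer ELSE → 42
parcel=R55: service='economy' → inner[ELSE] → 11
parcel=R67: service='express' → outer ELSE → 42
parcel=R71: service='freight' → outer ELSE → 42
parcel=R72: service='express' → outer ELSE → 42
parcel=R74: service='economy' → inner[declared >= 231] → 8
parcel=R76: service='express' → outer ELSE → 42
parcel=R78: service='freight' → outer ELSE → 42
parcel=R99: service='ground' → outer ELSE → 42

42, 42, 42, 42, 42, 42, 11, 42, 42, 42, 8, 42, 42, 42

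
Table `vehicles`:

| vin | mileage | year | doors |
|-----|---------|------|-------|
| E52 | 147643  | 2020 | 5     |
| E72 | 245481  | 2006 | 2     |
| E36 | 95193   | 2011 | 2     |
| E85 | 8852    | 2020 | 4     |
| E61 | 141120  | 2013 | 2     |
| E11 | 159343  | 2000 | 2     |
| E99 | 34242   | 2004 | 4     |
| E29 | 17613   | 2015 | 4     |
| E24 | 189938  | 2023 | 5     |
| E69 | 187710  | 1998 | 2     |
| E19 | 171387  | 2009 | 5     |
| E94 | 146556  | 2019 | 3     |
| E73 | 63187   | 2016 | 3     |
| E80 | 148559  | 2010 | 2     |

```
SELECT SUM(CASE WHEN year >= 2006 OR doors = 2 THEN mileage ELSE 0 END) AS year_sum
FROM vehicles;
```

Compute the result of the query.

1722582

vin=E52: ✓ → 147643
vin=E72: ✓ → 245481
vin=E36: ✓ → 95193
vin=E85: ✓ → 8852
vin=E61: ✓ → 141120
vin=E11: ✓ → 159343
vin=E99: ✗
vin=E29: ✓ → 17613
vin=E24: ✓ → 189938
vin=E69: ✓ → 187710
vin=E19: ✓ → 171387
vin=E94: ✓ → 146556
vin=E73: ✓ → 63187
vin=E80: ✓ → 148559
year_sum = 147643 + 245481 + 95193 + 8852 + 141120 + 159343 + 17613 + 189938 + 187710 + 171387 + 146556 + 63187 + 148559 = 1722582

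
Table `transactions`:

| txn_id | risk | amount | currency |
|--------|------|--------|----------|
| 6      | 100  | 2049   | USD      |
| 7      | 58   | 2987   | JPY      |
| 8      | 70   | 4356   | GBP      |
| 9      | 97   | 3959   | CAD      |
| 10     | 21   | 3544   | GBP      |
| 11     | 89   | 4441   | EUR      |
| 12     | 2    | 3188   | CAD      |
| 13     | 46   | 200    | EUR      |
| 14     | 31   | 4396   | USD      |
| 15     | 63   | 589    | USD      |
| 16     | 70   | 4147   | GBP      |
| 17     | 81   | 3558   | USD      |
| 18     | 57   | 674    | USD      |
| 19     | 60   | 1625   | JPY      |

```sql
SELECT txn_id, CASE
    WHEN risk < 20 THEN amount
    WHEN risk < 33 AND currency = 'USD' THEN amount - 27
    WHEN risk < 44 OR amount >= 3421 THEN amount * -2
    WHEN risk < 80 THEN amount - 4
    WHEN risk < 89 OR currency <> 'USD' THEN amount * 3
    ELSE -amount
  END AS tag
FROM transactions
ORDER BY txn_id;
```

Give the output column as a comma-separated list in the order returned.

-2049, 2983, -8712, -7918, -7088, -8882, 3188, 196, 4369, 585, -8294, -7116, 670, 1621

txn_id=6: ELSE → -2049
txn_id=7: risk < 80 → 2983
txn_id=8: risk < 44 OR amount >= 3421 → -8712
txn_id=9: risk < 44 OR amount >= 3421 → -7918
txn_id=10: risk < 44 OR amount >= 3421 → -7088
txn_id=11: risk < 44 OR amount >= 3421 → -8882
txn_id=12: risk < 20 → 3188
txn_id=13: risk < 80 → 196
txn_id=14: risk < 33 AND currency = 'USD' → 4369
txn_id=15: risk < 80 → 585
txn_id=16: risk < 44 OR amount >= 3421 → -8294
txn_id=17: risk < 44 OR amount >= 3421 → -7116
txn_id=18: risk < 80 → 670
txn_id=19: risk < 80 → 1621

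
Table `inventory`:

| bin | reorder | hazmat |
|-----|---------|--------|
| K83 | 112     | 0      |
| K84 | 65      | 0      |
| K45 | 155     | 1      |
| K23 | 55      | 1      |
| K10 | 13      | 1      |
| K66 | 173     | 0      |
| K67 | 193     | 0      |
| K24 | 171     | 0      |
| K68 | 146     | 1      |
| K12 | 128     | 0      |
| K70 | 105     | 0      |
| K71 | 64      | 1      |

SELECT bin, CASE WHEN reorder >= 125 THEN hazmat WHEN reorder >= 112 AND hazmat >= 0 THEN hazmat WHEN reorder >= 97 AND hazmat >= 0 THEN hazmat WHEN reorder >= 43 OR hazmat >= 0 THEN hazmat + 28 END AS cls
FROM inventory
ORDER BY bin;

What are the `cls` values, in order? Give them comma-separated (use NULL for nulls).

29, 0, 29, 0, 1, 0, 0, 1, 0, 29, 0, 28

bin=K10: reorder >= 43 OR hazmat >= 0 → 29
bin=K12: reorder >= 125 → 0
bin=K23: reorder >= 43 OR hazmat >= 0 → 29
bin=K24: reorder >= 125 → 0
bin=K45: reorder >= 125 → 1
bin=K66: reorder >= 125 → 0
bin=K67: reorder >= 125 → 0
bin=K68: reorder >= 125 → 1
bin=K70: reorder >= 97 AND hazmat >= 0 → 0
bin=K71: reorder >= 43 OR hazmat >= 0 → 29
bin=K83: reorder >= 112 AND hazmat >= 0 → 0
bin=K84: reorder >= 43 OR hazmat >= 0 → 28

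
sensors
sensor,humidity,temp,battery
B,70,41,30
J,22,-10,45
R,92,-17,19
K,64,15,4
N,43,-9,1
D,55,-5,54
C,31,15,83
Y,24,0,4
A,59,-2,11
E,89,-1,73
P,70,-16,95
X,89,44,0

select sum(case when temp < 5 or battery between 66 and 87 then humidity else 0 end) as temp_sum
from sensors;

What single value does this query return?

485

sensor=B: ✗
sensor=J: ✓ → 22
sensor=R: ✓ → 92
sensor=K: ✗
sensor=N: ✓ → 43
sensor=D: ✓ → 55
sensor=C: ✓ → 31
sensor=Y: ✓ → 24
sensor=A: ✓ → 59
sensor=E: ✓ → 89
sensor=P: ✓ → 70
sensor=X: ✗
temp_sum = 22 + 92 + 43 + 55 + 31 + 24 + 59 + 89 + 70 = 485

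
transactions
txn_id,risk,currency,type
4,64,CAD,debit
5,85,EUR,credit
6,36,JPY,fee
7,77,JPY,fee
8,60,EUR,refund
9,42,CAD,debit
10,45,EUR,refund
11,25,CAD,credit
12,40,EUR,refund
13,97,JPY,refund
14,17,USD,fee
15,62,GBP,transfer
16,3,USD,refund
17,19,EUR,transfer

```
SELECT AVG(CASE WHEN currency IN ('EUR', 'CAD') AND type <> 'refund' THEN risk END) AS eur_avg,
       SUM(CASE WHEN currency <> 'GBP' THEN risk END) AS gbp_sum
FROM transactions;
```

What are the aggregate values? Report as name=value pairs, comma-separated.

eur_avg=47, gbp_sum=610

[eur_avg: currency IN ('EUR', 'CAD') AND type <> 'refund']
txn_id=4: ✓ → 64
txn_id=5: ✓ → 85
txn_id=6: ✗
txn_id=7: ✗
txn_id=8: ✗
txn_id=9: ✓ → 42
txn_id=10: ✗
txn_id=11: ✓ → 25
txn_id=12: ✗
txn_id=13: ✗
txn_id=14: ✗
txn_id=15: ✗
txn_id=16: ✗
txn_id=17: ✓ → 19
eur_avg = (64 + 85 + 42 + 25 + 19) / 5 = 47
—
[gbp_sum: currency <> 'GBP']
txn_id=4: ✓ → 64
txn_id=5: ✓ → 85
txn_id=6: ✓ → 36
txn_id=7: ✓ → 77
txn_id=8: ✓ → 60
txn_id=9: ✓ → 42
txn_id=10: ✓ → 45
txn_id=11: ✓ → 25
txn_id=12: ✓ → 40
txn_id=13: ✓ → 97
txn_id=14: ✓ → 17
txn_id=15: ✗
txn_id=16: ✓ → 3
txn_id=17: ✓ → 19
gbp_sum = 64 + 85 + 36 + 77 + 60 + 42 + 45 + 25 + 40 + 97 + 17 + 3 + 19 = 610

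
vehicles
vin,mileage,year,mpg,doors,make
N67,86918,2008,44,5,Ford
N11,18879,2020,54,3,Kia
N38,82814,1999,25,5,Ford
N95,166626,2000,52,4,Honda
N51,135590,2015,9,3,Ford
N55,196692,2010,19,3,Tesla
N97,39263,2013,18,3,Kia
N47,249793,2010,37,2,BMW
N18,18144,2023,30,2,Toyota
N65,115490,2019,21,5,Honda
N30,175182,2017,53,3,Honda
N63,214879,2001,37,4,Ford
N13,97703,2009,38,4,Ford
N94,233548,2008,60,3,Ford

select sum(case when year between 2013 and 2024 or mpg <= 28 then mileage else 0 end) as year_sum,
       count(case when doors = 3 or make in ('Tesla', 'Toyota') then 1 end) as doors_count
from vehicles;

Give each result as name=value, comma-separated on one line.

[year_sum: year between 2013 and 2024 or mpg <= 28]
vin=N67: ✗
vin=N11: ✓ → 18879
vin=N38: ✓ → 82814
vin=N95: ✗
vin=N51: ✓ → 135590
vin=N55: ✓ → 196692
vin=N97: ✓ → 39263
vin=N47: ✗
vin=N18: ✓ → 18144
vin=N65: ✓ → 115490
vin=N30: ✓ → 175182
vin=N63: ✗
vin=N13: ✗
vin=N94: ✗
year_sum = 18879 + 82814 + 135590 + 196692 + 39263 + 18144 + 115490 + 175182 = 782054
—
[doors_count: doors = 3 or make in ('Tesla', 'Toyota')]
vin=N67: ✗
vin=N11: ✓ → 1
vin=N38: ✗
vin=N95: ✗
vin=N51: ✓ → 1
vin=N55: ✓ → 1
vin=N97: ✓ → 1
vin=N47: ✗
vin=N18: ✓ → 1
vin=N65: ✗
vin=N30: ✓ → 1
vin=N63: ✗
vin=N13: ✗
vin=N94: ✓ → 1
doors_count = COUNT(1, 1, 1, 1, 1, 1, 1) = 7

year_sum=782054, doors_count=7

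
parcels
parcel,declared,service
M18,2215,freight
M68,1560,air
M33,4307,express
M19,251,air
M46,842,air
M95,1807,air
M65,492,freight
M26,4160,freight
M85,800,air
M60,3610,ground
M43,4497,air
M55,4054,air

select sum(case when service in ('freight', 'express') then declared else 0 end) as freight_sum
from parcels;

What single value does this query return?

11174

parcel=M18: ✓ → 2215
parcel=M68: ✗
parcel=M33: ✓ → 4307
parcel=M19: ✗
parcel=M46: ✗
parcel=M95: ✗
parcel=M65: ✓ → 492
parcel=M26: ✓ → 4160
parcel=M85: ✗
parcel=M60: ✗
parcel=M43: ✗
parcel=M55: ✗
freight_sum = 2215 + 4307 + 492 + 4160 = 11174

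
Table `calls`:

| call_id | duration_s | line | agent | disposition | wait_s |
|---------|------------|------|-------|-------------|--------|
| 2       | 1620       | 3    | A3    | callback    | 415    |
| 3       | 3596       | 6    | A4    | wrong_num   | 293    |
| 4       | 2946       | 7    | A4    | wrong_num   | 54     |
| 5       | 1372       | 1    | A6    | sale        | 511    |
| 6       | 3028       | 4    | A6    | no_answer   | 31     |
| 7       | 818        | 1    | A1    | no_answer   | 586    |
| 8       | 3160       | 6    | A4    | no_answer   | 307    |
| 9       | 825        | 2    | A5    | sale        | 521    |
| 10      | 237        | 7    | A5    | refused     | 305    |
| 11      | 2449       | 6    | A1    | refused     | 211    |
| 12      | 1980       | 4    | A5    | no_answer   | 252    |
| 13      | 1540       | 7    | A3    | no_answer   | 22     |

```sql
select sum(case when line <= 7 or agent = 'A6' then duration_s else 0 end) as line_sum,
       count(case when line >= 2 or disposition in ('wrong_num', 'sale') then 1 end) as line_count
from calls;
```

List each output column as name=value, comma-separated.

line_sum=23571, line_count=11

[line_sum: line <= 7 or agent = 'A6']
call_id=2: ✓ → 1620
call_id=3: ✓ → 3596
call_id=4: ✓ → 2946
call_id=5: ✓ → 1372
call_id=6: ✓ → 3028
call_id=7: ✓ → 818
call_id=8: ✓ → 3160
call_id=9: ✓ → 825
call_id=10: ✓ → 237
call_id=11: ✓ → 2449
call_id=12: ✓ → 1980
call_id=13: ✓ → 1540
line_sum = 1620 + 3596 + 2946 + 1372 + 3028 + 818 + 3160 + 825 + 237 + 2449 + 1980 + 1540 = 23571
—
[line_count: line >= 2 or disposition in ('wrong_num', 'sale')]
call_id=2: ✓ → 1
call_id=3: ✓ → 1
call_id=4: ✓ → 1
call_id=5: ✓ → 1
call_id=6: ✓ → 1
call_id=7: ✗
call_id=8: ✓ → 1
call_id=9: ✓ → 1
call_id=10: ✓ → 1
call_id=11: ✓ → 1
call_id=12: ✓ → 1
call_id=13: ✓ → 1
line_count = COUNT(1, 1, 1, 1, 1, 1, 1, 1, 1, 1, 1) = 11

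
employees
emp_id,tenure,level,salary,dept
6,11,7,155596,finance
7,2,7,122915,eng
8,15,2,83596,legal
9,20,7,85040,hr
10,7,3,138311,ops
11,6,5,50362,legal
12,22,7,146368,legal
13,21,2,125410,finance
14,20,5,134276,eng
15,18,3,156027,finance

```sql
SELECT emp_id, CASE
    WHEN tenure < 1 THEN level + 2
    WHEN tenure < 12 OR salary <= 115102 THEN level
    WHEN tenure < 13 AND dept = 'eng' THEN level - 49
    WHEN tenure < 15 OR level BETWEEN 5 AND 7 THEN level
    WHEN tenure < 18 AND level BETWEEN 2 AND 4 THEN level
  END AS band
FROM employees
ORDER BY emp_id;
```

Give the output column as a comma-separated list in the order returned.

7, 7, 2, 7, 3, 5, 7, NULL, 5, NULL

emp_id=6: tenure < 12 OR salary <= 115102 → 7
emp_id=7: tenure < 12 OR salary <= 115102 → 7
emp_id=8: tenure < 12 OR salary <= 115102 → 2
emp_id=9: tenure < 12 OR salary <= 115102 → 7
emp_id=10: tenure < 12 OR salary <= 115102 → 3
emp_id=11: tenure < 12 OR salary <= 115102 → 5
emp_id=12: tenure < 15 OR level BETWEEN 5 AND 7 → 7
emp_id=13: (no match → NULL) → NULL
emp_id=14: tenure < 15 OR level BETWEEN 5 AND 7 → 5
emp_id=15: (no match → NULL) → NULL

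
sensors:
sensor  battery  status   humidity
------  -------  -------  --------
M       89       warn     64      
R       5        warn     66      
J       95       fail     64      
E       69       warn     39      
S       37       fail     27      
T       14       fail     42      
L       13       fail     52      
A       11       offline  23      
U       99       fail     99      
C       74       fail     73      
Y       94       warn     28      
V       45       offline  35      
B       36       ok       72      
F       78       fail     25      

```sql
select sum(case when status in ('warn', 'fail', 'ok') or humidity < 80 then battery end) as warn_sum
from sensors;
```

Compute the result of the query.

sensor=M: ✓ → 89
sensor=R: ✓ → 5
sensor=J: ✓ → 95
sensor=E: ✓ → 69
sensor=S: ✓ → 37
sensor=T: ✓ → 14
sensor=L: ✓ → 13
sensor=A: ✓ → 11
sensor=U: ✓ → 99
sensor=C: ✓ → 74
sensor=Y: ✓ → 94
sensor=V: ✓ → 45
sensor=B: ✓ → 36
sensor=F: ✓ → 78
warn_sum = 89 + 5 + 95 + 69 + 37 + 14 + 13 + 11 + 99 + 74 + 94 + 45 + 36 + 78 = 759

759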